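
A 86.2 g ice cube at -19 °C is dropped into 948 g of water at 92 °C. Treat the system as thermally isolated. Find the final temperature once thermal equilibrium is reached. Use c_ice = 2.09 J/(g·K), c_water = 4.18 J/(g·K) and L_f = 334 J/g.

T_f ≈ 76.9 °C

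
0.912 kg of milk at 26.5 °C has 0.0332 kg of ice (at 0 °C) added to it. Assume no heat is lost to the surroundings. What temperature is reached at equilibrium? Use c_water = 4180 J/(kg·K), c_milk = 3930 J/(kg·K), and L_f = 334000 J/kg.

Taking heat into each body as positive, Σ m c ΔT = 0:
fusion: m_ice L_f = 0.0332×334000 = 11089
  meltwater 0→T: 0.0332×4180×T = 138.78 T
  milk: 3584.2(T − 26.5)
3722.9 T = 94980 − 11089 = 83891
T ≈ 22.53 °C (positive, so assuming full melt was valid).

T_f ≈ 22.5 °C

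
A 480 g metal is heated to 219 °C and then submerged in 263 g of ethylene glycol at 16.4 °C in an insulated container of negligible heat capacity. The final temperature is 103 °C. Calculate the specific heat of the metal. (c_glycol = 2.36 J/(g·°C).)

c ≈ 0.965 J/(g·°C)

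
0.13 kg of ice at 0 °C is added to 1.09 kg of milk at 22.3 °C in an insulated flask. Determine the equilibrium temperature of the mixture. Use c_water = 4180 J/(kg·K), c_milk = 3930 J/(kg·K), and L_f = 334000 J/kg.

T_f ≈ 10.8 °C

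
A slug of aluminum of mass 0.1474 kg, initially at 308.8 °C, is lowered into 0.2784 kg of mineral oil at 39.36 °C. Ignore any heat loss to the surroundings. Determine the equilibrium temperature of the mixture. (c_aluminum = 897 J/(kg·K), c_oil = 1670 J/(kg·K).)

T_f ≈ 99.0 °C

Conservation of energy gives ΣQ = 0:
0.1474·897·(T − 308.8) + 0.2784·1670·(T − 39.36) = 0
597.15 T = 59128
T ≈ 99.02 °C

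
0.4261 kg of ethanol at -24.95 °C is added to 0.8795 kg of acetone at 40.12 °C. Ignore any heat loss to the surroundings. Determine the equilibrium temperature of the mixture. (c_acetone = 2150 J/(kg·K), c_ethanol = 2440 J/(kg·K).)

T_f ≈ 17.0 °C

Let T be the final temperature. ΣQ_i = 0:
0.8795×2150×(T − 40.12) + 0.4261×2440×(T − (-24.95)) = 0
1890.9(T − 40.12) + 1039.7(T − (-24.95)) = 0
2930.6 T = 49924
T = 49924 / 2930.6 = 17 °C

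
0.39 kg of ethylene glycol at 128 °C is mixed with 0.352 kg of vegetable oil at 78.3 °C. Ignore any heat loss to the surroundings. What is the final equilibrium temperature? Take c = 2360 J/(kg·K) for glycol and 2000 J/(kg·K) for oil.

T_f ≈ 106.5 °C

With ΣQ=0 the equilibrium temperature is the m·c-weighted mean:
T_f = (920.4·128 + 704·78.3) / (920.4 + 704)
    = 172934 / 1624.4 ≈ 106.46 °C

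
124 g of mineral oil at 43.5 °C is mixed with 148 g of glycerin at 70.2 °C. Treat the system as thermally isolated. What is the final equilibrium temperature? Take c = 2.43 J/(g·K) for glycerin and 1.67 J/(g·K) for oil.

Energy conservation, ΣQ = 0:
148*2.43*(T − 70.2) + 124*1.67*(T − 43.5) = 0
359.64(T − 70.2) + 207.08(T − 43.5) = 0
566.72 T = 34255
T = 34255 / 566.72 = 60.4 °C

T_f ≈ 60.4 °C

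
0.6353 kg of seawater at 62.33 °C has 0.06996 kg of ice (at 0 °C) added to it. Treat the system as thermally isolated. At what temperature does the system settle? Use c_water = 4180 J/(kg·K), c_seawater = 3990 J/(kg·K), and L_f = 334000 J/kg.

Taking heat into each body as positive, Σ m c ΔT = 0:
fusion: m_ice L_f = 0.06996×334000 = 23367
  meltwater 0→T: 0.06996×4180×T = 292.43 T
  seawater: 2534.8(T − 62.33)
2827.3 T = 157997 − 23367 = 134630
T ≈ 47.62 °C. Since T > 0 °C, the all-ice-melts assumption holds.

T_f ≈ 47.6 °C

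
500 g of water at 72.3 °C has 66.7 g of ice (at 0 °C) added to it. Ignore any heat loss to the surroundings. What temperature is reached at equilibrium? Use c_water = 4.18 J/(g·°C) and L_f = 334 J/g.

Let T be the final temperature. ΣQ_i = 0:
fusion: m_ice L_f = 66.7×334 = 22278
  meltwater 0→T: 66.7×4.18×T = 278.81 T
  water: 2090(T − 72.3)
2368.8 T = 151107 − 22278 = 128829
T ≈ 54.39 °C. Since T > 0 °C, the all-ice-melts assumption holds.

T_f ≈ 54.4 °C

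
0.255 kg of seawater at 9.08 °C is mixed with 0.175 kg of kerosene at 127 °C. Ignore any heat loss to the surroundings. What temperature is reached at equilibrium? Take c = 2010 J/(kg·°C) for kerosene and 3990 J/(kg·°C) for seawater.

T_f ≈ 39.4 °C

Energy conservation, ΣQ = 0:
0.175*2010*(T − 127) + 0.255*3990*(T − 9.08) = 0
351.75(T − 127) + 1017.5(T − 9.08) = 0
(351.75 + 1017.5) T = 351.75*127 + 1017.5*9.08
T = 53911/1369.2 ≈ 39.37 °C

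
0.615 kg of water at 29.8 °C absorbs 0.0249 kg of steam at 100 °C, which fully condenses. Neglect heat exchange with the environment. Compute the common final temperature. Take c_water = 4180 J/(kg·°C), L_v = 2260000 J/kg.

T_f ≈ 53.6 °C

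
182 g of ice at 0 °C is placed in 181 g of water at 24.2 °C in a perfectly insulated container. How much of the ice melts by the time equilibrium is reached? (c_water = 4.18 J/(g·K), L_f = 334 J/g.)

m_melted ≈ 54.8 g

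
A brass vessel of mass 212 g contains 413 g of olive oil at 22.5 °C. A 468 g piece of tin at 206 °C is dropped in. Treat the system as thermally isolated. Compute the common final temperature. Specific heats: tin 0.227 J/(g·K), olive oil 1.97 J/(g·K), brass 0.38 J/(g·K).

Heat gained plus heat lost sum to zero:
468×0.227×(T − 206) + 413×1.97×(T − 22.5) + 212×0.38×(T − 22.5) = 0
106.24(T − 206) + 813.61(T − 22.5) + 80.56(T − 22.5) = 0
(106.24 + 813.61 + 80.56) T = 106.24×206 + 813.61×22.5 + 80.56×22.5
T = 42003 / 1000.4 = 42 °C

T_f ≈ 42.0 °C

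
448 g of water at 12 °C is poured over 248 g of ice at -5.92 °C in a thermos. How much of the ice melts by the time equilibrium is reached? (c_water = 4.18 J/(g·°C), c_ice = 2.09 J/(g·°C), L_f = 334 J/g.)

Cooling the water to 0 °C releases 448·4.18·12 = 22472 J.
Of that, 248·2.09·5.92 = 3068.5 J goes to bring the ice to 0 °C, leaving 19403 J.
Melting all 248 g of ice would need 248·334 = 82832 J.
19403 J < 82832 J, so only part of the ice melts and the system sits at 0 °C.
m_melt = 19403 / L_f = 58.09 g.

m_melted ≈ 58.1 g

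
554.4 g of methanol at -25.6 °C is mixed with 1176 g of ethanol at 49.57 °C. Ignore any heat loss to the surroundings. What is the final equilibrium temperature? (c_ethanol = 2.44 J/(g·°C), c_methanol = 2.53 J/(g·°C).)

With ΣQ=0 the equilibrium temperature is the m·c-weighted mean:
T_f = (2869.4×49.57 + 1402.6×(-25.6)) / (2869.4 + 1402.6)
    = 106331 / 4272.1 ≈ 24.89 °C

T_f ≈ 24.9 °C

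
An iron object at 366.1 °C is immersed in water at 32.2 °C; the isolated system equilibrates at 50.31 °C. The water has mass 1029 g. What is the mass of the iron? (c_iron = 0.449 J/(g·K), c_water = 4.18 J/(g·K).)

m ≈ 549 g

Net heat exchanged in the isolated system is zero:
m×0.449×(50.31 − 366.1) + 1029×4.18×(50.31 − 32.2) = 0
-141.79 m = -77895
m = -77895/-141.79 ≈ 549.4 g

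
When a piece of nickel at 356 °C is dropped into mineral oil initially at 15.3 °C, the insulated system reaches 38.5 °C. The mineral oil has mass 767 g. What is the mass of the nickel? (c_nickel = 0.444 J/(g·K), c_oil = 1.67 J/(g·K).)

Heat lost by the nickel = heat gained by the oil:
m×0.444×(356 − 38.5) = 767×1.67×(38.5 − 15.3)
140.97 m = 29717  ⇒  m ≈ 210.8 g

m ≈ 211 g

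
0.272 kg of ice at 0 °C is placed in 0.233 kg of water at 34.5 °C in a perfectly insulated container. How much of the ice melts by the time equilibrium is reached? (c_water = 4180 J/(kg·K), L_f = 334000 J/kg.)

m_melted ≈ 0.101 kg

Heat available from the water dropping to 0 °C: 0.233×4180×34.5 = 33601 J.
Fully melting the ice requires m_ice L_f = 0.272×334000 = 90848 J.
33601 J < 90848 J, so only part of the ice melts and the system sits at 0 °C.
Mass melted = 33601/334000 ≈ 0.1006 kg.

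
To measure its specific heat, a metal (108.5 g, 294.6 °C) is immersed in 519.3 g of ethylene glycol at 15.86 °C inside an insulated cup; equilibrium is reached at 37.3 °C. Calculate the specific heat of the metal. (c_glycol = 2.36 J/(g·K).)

c ≈ 0.941 J/(g·K)

Heat lost by the metal = heat gained by the glycol:
108.5×c×(294.6 − 37.3) = 519.3×2.36×(37.3 − 15.86)
27917 c = 26276  ⇒  c ≈ 0.9412 J/(g·K)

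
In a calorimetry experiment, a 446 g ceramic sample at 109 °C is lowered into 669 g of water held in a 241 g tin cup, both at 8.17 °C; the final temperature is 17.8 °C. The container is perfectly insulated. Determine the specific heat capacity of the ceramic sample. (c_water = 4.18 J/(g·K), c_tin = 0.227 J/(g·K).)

c ≈ 0.675 J/(g·K)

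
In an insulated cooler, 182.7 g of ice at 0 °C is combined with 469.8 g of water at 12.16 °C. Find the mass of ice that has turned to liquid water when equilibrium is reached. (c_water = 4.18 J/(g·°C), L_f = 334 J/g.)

Heat available from the water dropping to 0 °C: 469.8·4.18·12.16 = 23879 J.
Fully melting the ice requires m_ice L_f = 182.7·334 = 61022 J.
23879 J < 61022 J, so only part of the ice melts and the system sits at 0 °C.
m_melted·334 = 23879  ⇒  m_melted ≈ 71.5 g.

m_melted ≈ 71.5 g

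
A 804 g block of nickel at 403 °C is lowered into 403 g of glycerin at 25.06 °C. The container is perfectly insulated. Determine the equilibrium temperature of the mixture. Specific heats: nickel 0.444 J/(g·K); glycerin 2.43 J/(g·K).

Heat lost by the nickel equals heat gained by the glycerin:
804×0.444×(403 − T) = 403×2.43×(T − 25.06)
356.98(403 − T) = 979.29(T − 25.06)
1336.3 T = 168402  ⇒  T ≈ 126.02 °C

T_f ≈ 126.0 °C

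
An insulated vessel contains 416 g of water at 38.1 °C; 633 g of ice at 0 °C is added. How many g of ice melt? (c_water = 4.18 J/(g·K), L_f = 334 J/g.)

Cooling the water to 0 °C releases 416×4.18×38.1 = 66251 J.
Melting all 633 g of ice would need 633×334 = 211422 J.
66251 J < 211422 J, so only part of the ice melts and the system sits at 0 °C.
m_melt = 66251 / L_f = 198.4 g.

m_melted ≈ 198 g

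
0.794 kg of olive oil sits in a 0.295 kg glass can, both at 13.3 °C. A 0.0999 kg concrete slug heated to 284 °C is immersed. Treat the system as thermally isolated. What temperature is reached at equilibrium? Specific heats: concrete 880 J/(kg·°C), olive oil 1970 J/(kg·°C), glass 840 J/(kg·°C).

T_f ≈ 25.8 °C

T_f = Σ m_i c_i T_i / Σ m_i c_i:
T_f = (87.91·284 + 1564.2·13.3 + 247.8·13.3) / (87.91 + 1564.2 + 247.8)
    = 49066 / 1899.9 ≈ 25.83 °C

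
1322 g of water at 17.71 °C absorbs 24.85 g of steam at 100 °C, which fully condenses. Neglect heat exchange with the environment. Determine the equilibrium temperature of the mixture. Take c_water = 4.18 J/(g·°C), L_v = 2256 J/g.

T_f ≈ 29.2 °C

Setting the total heat transfer to zero:
steam→water at 100 °C releases m L_v = 24.85×2256 = 56062; condensate cools 100→T: 24.85×4.18×(T − 100) = 103.87(T − 100); water warms: 1322×4.18×(T − 17.71) = 5526(T − 17.71)
5629.8 T = 56062 + 10387 + 97865 = 164314
T ≈ 29.19 °C (< 100 °C, so full condensation is consistent).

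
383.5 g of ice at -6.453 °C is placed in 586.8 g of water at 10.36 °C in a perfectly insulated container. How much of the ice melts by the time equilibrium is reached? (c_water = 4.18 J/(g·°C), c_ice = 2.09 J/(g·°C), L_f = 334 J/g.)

m_melted ≈ 60.6 g

Heat available from the water dropping to 0 °C: 586.8·4.18·10.36 = 25411 J.
Of that, 383.5·2.09·6.453 = 5172.2 J goes to bring the ice to 0 °C, leaving 20239 J.
Melting all 383.5 g of ice would need 383.5·334 = 128089 J.
20239 J < 128089 J, so only part of the ice melts and the system sits at 0 °C.
m_melt = 20239 / L_f = 60.6 g.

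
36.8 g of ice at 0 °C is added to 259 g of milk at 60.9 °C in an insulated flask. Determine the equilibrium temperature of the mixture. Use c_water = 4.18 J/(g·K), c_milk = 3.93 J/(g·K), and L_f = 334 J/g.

T_f ≈ 42.4 °C

Energy balance with sensible and latent terms:
fusion: m_ice L_f = 36.8×334 = 12291
  warm the meltwater: 153.82 T
  milk cools: 259×3.93×(T − 60.9) = 1017.9(T − 60.9)
1171.7 T = 61988 − 12291 = 49697
T ≈ 42.41 °C (positive, so assuming full melt was valid).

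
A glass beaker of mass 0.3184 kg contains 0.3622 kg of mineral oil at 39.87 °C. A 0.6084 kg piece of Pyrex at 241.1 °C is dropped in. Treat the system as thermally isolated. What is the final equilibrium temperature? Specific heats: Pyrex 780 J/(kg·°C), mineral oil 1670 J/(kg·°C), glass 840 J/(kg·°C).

T_f ≈ 110.8 °C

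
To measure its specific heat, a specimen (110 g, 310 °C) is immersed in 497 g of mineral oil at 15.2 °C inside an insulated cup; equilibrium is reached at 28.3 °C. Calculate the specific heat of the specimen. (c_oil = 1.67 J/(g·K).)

Let T be the final temperature. ΣQ_i = 0:
110·c·(28.3 − 310) + 497·1.67·(28.3 − 15.2) = 0
-30987 c = -10873
c = -10873/-30987 ≈ 0.3509 J/(g·K)

c ≈ 0.351 J/(g·K)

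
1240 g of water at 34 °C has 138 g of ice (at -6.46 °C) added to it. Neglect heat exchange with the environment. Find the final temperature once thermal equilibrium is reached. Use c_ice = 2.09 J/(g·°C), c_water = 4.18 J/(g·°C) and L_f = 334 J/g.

Energy conservation, ΣQ = 0:
ice -6.46→0 °C: 138·2.09·6.46 = 1863.2; latent heat to melt: 138·334 = 46092; meltwater 0→T: 138·4.18·T = 576.84 T; water cools: 1240·4.18·(T − 34) = 5183.2(T − 34)
5760 T = 176229 − 47955 = 128274
T ≈ 22.27 °C. Since T > 0 °C, the all-ice-melts assumption holds.

T_f ≈ 22.3 °C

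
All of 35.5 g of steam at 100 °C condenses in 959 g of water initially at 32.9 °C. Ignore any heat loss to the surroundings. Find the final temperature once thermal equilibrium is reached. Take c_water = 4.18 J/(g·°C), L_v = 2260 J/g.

Taking heat into each body as positive, Σ m c ΔT = 0:
latent heat released on condensation: 35.5×2260 = 80230; condensed water 100 °C→T: 148.39(T − 100); water warms: 959×4.18×(T − 32.9) = 4008.6(T − 32.9)
4157 T = 80230 + 14839 + 131884 = 226953
T ≈ 54.60 °C — below 100 °C, confirming all the steam condensed.

T_f ≈ 54.6 °C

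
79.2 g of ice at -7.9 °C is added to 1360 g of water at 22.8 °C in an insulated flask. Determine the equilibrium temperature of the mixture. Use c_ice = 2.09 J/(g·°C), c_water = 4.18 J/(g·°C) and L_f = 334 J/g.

Net heat exchanged in the isolated system is zero:
warm ice to 0 °C: 79.2×2.09×(0 − (-7.9)) = 1307.7
  melt ice: 79.2×334 = 26453
  warm the meltwater: 331.06 T
  water cools: 1360×4.18×(T − 22.8) = 5684.8(T − 22.8)
6015.9 T = 129613 − 27760 = 101853
T ≈ 16.93 °C — above 0 °C, consistent with complete melting.

T_f ≈ 16.9 °C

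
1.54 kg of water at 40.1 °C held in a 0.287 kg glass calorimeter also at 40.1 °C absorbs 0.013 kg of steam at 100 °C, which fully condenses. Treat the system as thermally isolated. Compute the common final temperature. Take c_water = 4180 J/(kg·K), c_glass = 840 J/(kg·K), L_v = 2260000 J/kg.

T_f ≈ 44.9 °C

Let T be the final temperature. ΣQ_i = 0:
steam→water at 100 °C releases m L_v = 0.013×2260000 = 29380
  condensate cools 100→T: 0.013×4180×(T − 100) = 54.34(T − 100)
  original water: 6437.2(T − 40.1)
  cup: 241.08(T − 40.1)
6732.6 T = 29380 + 5434 + 267799 = 302613
T ≈ 44.95 °C, under the boiling point, so the assumption holds.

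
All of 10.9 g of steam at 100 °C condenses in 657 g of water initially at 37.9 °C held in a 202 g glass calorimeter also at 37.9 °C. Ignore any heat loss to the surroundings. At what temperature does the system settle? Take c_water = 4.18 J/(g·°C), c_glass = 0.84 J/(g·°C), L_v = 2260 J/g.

Setting the total heat transfer to zero:
latent heat released on condensation: 10.9·2260 = 24634
  condensate cools 100→T: 10.9·4.18·(T − 100) = 45.56(T − 100)
  water warms: 657·4.18·(T − 37.9) = 2746.3(T − 37.9)
  cup: 169.68(T − 37.9)
2961.5 T = 24634 + 4556.2 + 110514 = 139704
T ≈ 47.17 °C, under the boiling point, so the assumption holds.

T_f ≈ 47.2 °C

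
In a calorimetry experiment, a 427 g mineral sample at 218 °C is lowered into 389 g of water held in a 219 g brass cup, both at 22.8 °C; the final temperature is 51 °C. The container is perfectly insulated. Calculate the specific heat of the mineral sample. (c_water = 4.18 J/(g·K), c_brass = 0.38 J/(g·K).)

Setting the total heat transfer to zero:
427·c·(51 − 218) + 389·4.18·(51 − 22.8) + 219·0.38·(51 − 22.8) = 0
-71309 c = -48201
c = -48201/-71309 ≈ 0.6759 J/(g·K)

c ≈ 0.676 J/(g·K)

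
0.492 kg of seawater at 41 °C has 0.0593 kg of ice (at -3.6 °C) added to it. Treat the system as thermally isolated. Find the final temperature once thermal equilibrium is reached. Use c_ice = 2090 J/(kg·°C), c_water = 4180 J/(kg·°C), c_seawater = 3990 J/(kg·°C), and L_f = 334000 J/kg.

T_f ≈ 27.2 °C

Let T be the final temperature. ΣQ_i = 0:
warm ice to 0 °C: 0.0593×2090×(0 − (-3.6)) = 446.17
  melt ice: 0.0593×334000 = 19806
  meltwater 0→T: 0.0593×4180×T = 247.87 T
  seawater: 1963.1(T − 41)
2211 T = 80486 − 20252 = 60234
T ≈ 27.24 °C (positive, so assuming full melt was valid).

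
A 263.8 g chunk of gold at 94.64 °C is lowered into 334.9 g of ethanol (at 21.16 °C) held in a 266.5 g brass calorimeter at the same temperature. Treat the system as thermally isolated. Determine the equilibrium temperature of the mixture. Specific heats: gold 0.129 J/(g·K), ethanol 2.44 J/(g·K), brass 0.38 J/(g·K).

T_f ≈ 23.8 °C

Heat gained plus heat lost sum to zero:
263.8·0.129·(T − 94.64) + 334.9·2.44·(T − 21.16) + 266.5·0.38·(T − 21.16) = 0
952.46 T = 22655
T = 22655/952.46 ≈ 23.79 °C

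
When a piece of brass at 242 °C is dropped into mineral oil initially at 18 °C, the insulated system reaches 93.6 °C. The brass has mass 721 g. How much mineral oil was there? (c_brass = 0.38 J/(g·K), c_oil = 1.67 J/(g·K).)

|Q_brass| = |Q_oil|:
721·0.38·(242 − 93.6) = m·1.67·(93.6 − 18)
126.25 m = 40659  ⇒  m ≈ 322 g

m ≈ 322 g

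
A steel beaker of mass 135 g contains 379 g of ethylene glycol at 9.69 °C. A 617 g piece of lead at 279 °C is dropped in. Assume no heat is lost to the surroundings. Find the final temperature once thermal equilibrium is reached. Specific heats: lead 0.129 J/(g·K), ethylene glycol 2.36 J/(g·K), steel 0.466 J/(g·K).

T_f ≈ 30.4 °C

Heat gained plus heat lost sum to zero:
617·0.129·(T − 279) + 379·2.36·(T − 9.69) + 135·0.466·(T − 9.69) = 0
79.59(T − 279) + 894.44(T − 9.69) + 62.91(T − 9.69) = 0
1036.9 T = 31483
T ≈ 30.36 °C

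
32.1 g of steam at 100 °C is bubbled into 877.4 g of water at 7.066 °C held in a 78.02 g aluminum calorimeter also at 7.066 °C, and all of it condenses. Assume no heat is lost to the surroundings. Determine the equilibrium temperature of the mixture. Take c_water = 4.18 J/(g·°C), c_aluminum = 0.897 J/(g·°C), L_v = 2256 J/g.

Energy conservation, ΣQ = 0:
condense steam: −32.1·2256 = −72418; condensed water 100 °C→T: 134.18(T − 100); water warms: 877.4·4.18·(T − 7.066) = 3667.5(T − 7.066); aluminum cup: 78.02·0.897·(T − 7.066) = 69.98(T − 7.066)
3871.7 T = 72418 + 13418 + 26409 = 112245
T ≈ 28.99 °C, under the boiling point, so the assumption holds.

T_f ≈ 29.0 °C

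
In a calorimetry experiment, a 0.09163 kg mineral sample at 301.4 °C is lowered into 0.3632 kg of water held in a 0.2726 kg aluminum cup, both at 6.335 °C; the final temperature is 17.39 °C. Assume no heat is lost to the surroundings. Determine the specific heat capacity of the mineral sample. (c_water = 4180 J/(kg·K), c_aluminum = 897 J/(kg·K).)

c ≈ 749 J/(kg·K)

Taking heat into each body as positive, Σ m c ΔT = 0:
0.09163·c·(17.39 − 301.4) + 0.3632·4180·(17.39 − 6.335) + 0.2726·897·(17.39 − 6.335) = 0
-26.02 c = -19487
c = -19487/-26.02 ≈ 748.8 J/(kg·K)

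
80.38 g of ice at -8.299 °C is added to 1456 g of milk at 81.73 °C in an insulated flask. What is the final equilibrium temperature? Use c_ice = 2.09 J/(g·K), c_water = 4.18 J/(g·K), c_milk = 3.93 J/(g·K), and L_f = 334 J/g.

T_f ≈ 72.5 °C

Energy balance with sensible and latent terms:
warm ice to 0 °C: 80.38×2.09×(0 − (-8.299)) = 1394.2; melt ice: 80.38×334 = 26847; warm the meltwater: 335.99 T; milk cools: 1456×3.93×(T − 81.73) = 5722.1(T − 81.73)
6058.1 T = 467666 − 28241 = 439424
T ≈ 72.54 °C (positive, so assuming full melt was valid).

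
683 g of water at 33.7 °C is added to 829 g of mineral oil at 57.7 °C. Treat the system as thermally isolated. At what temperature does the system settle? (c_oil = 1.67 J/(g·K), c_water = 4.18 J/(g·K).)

T_f = Σ m_i c_i T_i / Σ m_i c_i:
T_f = (1384.4×57.7 + 2854.9×33.7) / (1384.4 + 2854.9)
    = 176093 / 4239.4 ≈ 41.54 °C

T_f ≈ 41.5 °C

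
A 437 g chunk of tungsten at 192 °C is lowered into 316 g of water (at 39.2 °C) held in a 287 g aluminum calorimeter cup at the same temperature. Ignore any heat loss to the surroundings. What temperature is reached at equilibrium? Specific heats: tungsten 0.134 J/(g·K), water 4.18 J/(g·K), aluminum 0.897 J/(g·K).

Heat gained plus heat lost sum to zero:
437*0.134*(T − 192) + 316*4.18*(T − 39.2) + 287*0.897*(T − 39.2) = 0
58.56(T − 192) + 1320.9(T − 39.2) + 257.44(T − 39.2) = 0
1636.9 T = 73113
T ≈ 44.67 °C

T_f ≈ 44.7 °C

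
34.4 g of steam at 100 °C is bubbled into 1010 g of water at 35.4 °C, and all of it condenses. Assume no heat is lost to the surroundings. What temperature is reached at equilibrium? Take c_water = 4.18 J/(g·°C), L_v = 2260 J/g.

T_f ≈ 55.3 °C

Taking heat into each body as positive, Σ m c ΔT = 0:
condense steam: −34.4·2260 = −77744; condensed water 100 °C→T: 143.79(T − 100); original water: 4221.8(T − 35.4)
4365.6 T = 77744 + 14379 + 149452 = 241575
T ≈ 55.34 °C — below 100 °C, confirming all the steam condensed.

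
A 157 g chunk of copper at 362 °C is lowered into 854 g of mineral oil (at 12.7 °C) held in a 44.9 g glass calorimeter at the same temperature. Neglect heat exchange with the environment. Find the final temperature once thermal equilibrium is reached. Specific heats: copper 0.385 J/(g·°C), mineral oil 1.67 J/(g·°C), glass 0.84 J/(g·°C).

T_f ≈ 26.6 °C

Energy conservation, ΣQ = 0:
157*0.385*(T − 362) + 854*1.67*(T − 12.7) + 44.9*0.84*(T − 12.7) = 0
(60.45 + 1426.2 + 37.72) T = 60.45*362 + 1426.2*12.7 + 37.72*12.7
T = 40473/1524.3 ≈ 26.55 °C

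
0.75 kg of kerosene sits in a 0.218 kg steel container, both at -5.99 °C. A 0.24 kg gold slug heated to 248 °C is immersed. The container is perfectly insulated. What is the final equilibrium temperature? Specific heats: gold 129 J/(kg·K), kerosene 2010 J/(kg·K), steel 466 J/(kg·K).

With ΣQ=0 the equilibrium temperature is the m·c-weighted mean:
T_f = (30.96*248 + 1507.5*(-5.99) + 101.59*(-5.99)) / (30.96 + 1507.5 + 101.59)
    = -1960.4 / 1640 ≈ -1.20 °C

T_f ≈ -1.2 °C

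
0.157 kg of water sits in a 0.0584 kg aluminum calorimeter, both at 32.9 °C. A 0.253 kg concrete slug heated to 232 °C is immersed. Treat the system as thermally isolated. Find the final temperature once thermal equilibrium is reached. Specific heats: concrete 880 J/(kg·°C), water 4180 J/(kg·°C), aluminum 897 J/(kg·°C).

Let T be the final temperature. ΣQ_i = 0:
0.253*880*(T − 232) + 0.157*4180*(T − 32.9) + 0.0584*897*(T − 32.9) = 0
222.64(T − 232) + 656.26(T − 32.9) + 52.38(T − 32.9) = 0
(222.64 + 656.26 + 52.38) T = 222.64*232 + 656.26*32.9 + 52.38*32.9
T ≈ 80.50 °C

T_f ≈ 80.5 °C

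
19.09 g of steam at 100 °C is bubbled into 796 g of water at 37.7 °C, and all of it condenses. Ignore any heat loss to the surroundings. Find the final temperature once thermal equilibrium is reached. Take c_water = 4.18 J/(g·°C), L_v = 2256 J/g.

T_f ≈ 51.8 °C

Conservation of energy gives ΣQ = 0:
latent heat released on condensation: 19.09×2256 = 43067; condensate cools 100→T: 19.09×4.18×(T − 100) = 79.8(T − 100); water warms: 796×4.18×(T − 37.7) = 3327.3(T − 37.7)
3407.1 T = 43067 + 7979.6 + 125438 = 176485
T ≈ 51.80 °C (< 100 °C, so full condensation is consistent).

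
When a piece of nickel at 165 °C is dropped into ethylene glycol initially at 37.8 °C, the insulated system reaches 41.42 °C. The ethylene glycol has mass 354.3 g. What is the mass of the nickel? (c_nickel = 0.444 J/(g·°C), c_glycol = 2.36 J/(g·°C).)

m ≈ 55.2 g

Conservation of energy gives ΣQ = 0:
m×0.444×(41.42 − 165) + 354.3×2.36×(41.42 − 37.8) = 0
-54.87 m = -3026.9
m = -3026.9/-54.87 ≈ 55.16 g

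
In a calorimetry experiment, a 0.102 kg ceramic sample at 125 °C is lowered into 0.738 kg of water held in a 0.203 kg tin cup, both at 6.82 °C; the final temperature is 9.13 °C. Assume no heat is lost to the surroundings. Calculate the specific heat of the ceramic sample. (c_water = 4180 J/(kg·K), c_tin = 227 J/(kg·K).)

Taking heat into each body as positive, Σ m c ΔT = 0:
0.102·c·(9.13 − 125) + 0.738·4180·(9.13 − 6.82) + 0.203·227·(9.13 − 6.82) = 0
-11.82 c = -7232.4
c = -7232.4/-11.82 ≈ 611.9 J/(kg·K)

c ≈ 612 J/(kg·K)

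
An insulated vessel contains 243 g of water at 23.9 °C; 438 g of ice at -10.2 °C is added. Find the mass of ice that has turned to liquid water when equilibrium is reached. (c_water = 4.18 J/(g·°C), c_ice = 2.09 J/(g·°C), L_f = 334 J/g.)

m_melted ≈ 44.7 g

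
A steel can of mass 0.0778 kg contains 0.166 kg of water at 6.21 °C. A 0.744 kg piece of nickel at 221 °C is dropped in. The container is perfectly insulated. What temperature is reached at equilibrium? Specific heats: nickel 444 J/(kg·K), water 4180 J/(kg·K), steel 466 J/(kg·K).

T_f ≈ 73.1 °C

Conservation of energy gives ΣQ = 0:
0.744×444×(T − 221) + 0.166×4180×(T − 6.21) + 0.0778×466×(T − 6.21) = 0
330.34(T − 221) + 693.88(T − 6.21) + 36.25(T − 6.21) = 0
1060.5 T = 77538
T = 77538 / 1060.5 = 73.1 °C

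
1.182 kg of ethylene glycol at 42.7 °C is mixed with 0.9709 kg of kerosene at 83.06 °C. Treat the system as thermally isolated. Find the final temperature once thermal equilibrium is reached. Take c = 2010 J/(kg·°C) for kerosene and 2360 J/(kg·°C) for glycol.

Energy conservation, ΣQ = 0:
0.9709*2010*(T − 83.06) + 1.182*2360*(T − 42.7) = 0
1951.5(T − 83.06) + 2789.5(T − 42.7) = 0
(1951.5 + 2789.5) T = 1951.5*83.06 + 2789.5*42.7
T = 281205 / 4741 = 59.3 °C

T_f ≈ 59.3 °C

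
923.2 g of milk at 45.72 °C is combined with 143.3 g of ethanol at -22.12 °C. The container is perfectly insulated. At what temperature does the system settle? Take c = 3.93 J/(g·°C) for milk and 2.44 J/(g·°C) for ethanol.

Energy conservation, ΣQ = 0:
923.2*3.93*(T − 45.72) + 143.3*2.44*(T − (-22.12)) = 0
(3628.2 + 349.65) T = 3628.2*45.72 + 349.65*(-22.12)
T = 158146/3977.8 ≈ 39.76 °C

T_f ≈ 39.8 °C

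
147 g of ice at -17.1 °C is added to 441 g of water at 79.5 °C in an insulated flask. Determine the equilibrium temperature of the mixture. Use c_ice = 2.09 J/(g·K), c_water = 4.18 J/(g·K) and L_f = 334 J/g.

T_f ≈ 37.5 °C

Setting the total heat transfer to zero:
ice -17.1→0 °C: 147×2.09×17.1 = 5253.6; fusion: m_ice L_f = 147×334 = 49098; warm the meltwater: 614.46 T; water cools: 441×4.18×(T − 79.5) = 1843.4(T − 79.5)
2457.8 T = 146549 − 54352 = 92197
T ≈ 37.51 °C — above 0 °C, consistent with complete melting.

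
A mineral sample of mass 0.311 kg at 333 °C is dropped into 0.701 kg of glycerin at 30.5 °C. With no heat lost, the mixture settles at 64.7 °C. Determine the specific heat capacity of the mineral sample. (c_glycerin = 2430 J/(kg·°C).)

c ≈ 698 J/(kg·°C)

Let T be the final temperature. ΣQ_i = 0:
0.311×c×(64.7 − 333) + 0.701×2430×(64.7 − 30.5) = 0
-83.44 c = -58257
c = -58257/-83.44 ≈ 698.2 J/(kg·°C)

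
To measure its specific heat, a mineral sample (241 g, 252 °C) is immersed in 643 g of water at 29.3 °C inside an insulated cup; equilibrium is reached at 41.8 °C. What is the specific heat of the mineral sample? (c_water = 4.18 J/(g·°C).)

m_s c (T_s − T_f) = m_water c_water (T_f − T_0):
241×c×(252 − 41.8) = 643×4.18×(41.8 − 29.3)
50658 c = 33597  ⇒  c ≈ 0.6632 J/(g·°C)

c ≈ 0.663 J/(g·°C)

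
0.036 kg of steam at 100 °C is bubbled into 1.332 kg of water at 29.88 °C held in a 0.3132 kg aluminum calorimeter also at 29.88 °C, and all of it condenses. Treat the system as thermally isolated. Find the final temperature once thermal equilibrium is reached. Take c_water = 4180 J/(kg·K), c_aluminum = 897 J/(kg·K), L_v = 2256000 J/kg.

T_f ≈ 45.2 °C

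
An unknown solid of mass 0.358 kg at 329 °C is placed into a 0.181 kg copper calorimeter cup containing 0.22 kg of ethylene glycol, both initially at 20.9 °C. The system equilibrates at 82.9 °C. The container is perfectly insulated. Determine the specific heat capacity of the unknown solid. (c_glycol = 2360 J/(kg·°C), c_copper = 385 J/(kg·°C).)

c ≈ 414 J/(kg·°C)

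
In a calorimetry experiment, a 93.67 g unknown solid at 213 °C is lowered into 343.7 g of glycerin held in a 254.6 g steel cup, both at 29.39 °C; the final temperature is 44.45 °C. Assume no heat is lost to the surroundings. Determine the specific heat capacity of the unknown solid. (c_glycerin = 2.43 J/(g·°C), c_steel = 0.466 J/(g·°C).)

c ≈ 0.91 J/(g·°C)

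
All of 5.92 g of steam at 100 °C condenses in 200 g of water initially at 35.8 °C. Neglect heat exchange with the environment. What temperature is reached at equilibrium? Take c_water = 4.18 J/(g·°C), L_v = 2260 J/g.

T_f ≈ 53.2 °C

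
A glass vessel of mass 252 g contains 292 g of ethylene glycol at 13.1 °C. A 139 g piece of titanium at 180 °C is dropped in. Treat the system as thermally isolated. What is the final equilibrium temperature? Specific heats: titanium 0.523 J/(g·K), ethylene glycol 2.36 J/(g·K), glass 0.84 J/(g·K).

T_f ≈ 25.6 °C

Heat gained plus heat lost sum to zero:
139*0.523*(T − 180) + 292*2.36*(T − 13.1) + 252*0.84*(T − 13.1) = 0
973.5 T = 24886
T ≈ 25.56 °C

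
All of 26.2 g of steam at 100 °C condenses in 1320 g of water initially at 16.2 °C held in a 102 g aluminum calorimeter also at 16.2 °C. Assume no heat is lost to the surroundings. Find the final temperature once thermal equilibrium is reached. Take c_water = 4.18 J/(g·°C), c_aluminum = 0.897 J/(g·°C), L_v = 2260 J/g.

T_f ≈ 28.2 °C

Sum of m c ΔT and latent-heat terms is zero:
steam→water at 100 °C releases m L_v = 26.2·2260 = 59212
  condensed water 100 °C→T: 109.52(T − 100)
  original water: 5517.6(T − 16.2)
  aluminum cup: 102·0.897·(T − 16.2) = 91.49(T − 16.2)
5718.6 T = 59212 + 10952 + 90867 = 161031
T ≈ 28.16 °C (< 100 °C, so full condensation is consistent).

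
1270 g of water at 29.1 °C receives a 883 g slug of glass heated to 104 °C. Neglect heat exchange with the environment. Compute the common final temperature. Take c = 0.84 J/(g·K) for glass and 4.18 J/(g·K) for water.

T_f ≈ 38.3 °C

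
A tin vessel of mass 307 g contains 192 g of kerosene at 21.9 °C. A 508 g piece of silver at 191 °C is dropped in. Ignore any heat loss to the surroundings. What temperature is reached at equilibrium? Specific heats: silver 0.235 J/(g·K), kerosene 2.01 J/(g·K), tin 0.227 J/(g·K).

Setting the total heat transfer to zero:
508*0.235*(T − 191) + 192*2.01*(T − 21.9) + 307*0.227*(T − 21.9) = 0
574.99 T = 32779
T = 32779/574.99 ≈ 57.01 °C

T_f ≈ 57.0 °C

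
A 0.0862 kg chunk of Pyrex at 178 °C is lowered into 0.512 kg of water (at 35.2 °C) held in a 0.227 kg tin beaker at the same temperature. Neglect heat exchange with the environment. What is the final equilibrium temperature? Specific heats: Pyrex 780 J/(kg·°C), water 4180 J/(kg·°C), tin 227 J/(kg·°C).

T_f ≈ 39.5 °C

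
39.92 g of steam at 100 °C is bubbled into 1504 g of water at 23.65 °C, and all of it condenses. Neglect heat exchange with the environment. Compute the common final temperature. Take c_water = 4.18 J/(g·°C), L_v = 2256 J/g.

Let T be the final temperature. ΣQ_i = 0:
condense steam: −39.92·2256 = −90060; condensate cools 100→T: 39.92·4.18·(T − 100) = 166.87(T − 100); water warms: 1504·4.18·(T − 23.65) = 6286.7(T − 23.65)
6453.6 T = 90060 + 16687 + 148681 = 255427
T ≈ 39.58 °C (< 100 °C, so full condensation is consistent).

T_f ≈ 39.6 °C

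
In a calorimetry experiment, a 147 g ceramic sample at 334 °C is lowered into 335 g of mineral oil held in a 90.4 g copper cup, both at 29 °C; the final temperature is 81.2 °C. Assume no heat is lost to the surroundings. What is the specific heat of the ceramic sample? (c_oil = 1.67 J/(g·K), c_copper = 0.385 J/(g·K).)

c ≈ 0.835 J/(g·K)

Setting the total heat transfer to zero:
147×c×(81.2 − 334) + 335×1.67×(81.2 − 29) + 90.4×0.385×(81.2 − 29) = 0
-37162 c = -31020
c = -31020/-37162 ≈ 0.8347 J/(g·K)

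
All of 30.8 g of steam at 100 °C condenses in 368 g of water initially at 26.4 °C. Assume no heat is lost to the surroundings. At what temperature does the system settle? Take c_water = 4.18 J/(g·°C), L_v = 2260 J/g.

T_f ≈ 73.8 °C

Net heat exchanged in the isolated system is zero:
latent heat released on condensation: 30.8×2260 = 69608
  condensate cools 100→T: 30.8×4.18×(T − 100) = 128.74(T − 100)
  water warms: 368×4.18×(T − 26.4) = 1538.2(T − 26.4)
1667 T = 69608 + 12874 + 40610 = 123092
T ≈ 73.84 °C (< 100 °C, so full condensation is consistent).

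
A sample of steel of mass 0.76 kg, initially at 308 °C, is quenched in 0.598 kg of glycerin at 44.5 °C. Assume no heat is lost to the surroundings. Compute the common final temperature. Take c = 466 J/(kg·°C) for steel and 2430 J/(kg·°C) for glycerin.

Heat gained plus heat lost sum to zero:
0.76×466×(T − 308) + 0.598×2430×(T − 44.5) = 0
354.16(T − 308) + 1453.1(T − 44.5) = 0
(354.16 + 1453.1) T = 354.16×308 + 1453.1×44.5
T = 173746 / 1807.3 = 96.1 °C

T_f ≈ 96.1 °C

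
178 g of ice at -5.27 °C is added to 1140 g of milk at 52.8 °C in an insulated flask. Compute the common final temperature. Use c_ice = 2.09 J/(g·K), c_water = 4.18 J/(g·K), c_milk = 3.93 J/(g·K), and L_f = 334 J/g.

Net heat exchanged in the isolated system is zero:
ice -5.27→0 °C: 178×2.09×5.27 = 1960.5
  melt ice: 178×334 = 59452
  warm the meltwater: 744.04 T
  milk: 4480.2(T − 52.8)
5224.2 T = 236555 − 61413 = 175142
T ≈ 33.52 °C (positive, so assuming full melt was valid).

T_f ≈ 33.5 °C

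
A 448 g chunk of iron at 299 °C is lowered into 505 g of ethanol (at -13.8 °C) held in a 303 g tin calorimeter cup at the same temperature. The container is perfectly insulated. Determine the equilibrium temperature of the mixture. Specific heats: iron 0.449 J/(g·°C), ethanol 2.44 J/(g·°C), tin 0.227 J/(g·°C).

T_f ≈ 28.1 °C

Net heat exchanged in the isolated system is zero:
448·0.449·(T − 299) + 505·2.44·(T − (-13.8)) + 303·0.227·(T − (-13.8)) = 0
1502.1 T = 42191
T = 42191/1502.1 ≈ 28.09 °C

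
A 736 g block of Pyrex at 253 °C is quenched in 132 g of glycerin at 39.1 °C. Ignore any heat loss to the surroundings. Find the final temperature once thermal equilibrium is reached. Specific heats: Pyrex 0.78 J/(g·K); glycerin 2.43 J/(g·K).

Taking heat into each body as positive, Σ m c ΔT = 0:
736*0.78*(T − 253) + 132*2.43*(T − 39.1) = 0
574.08(T − 253) + 320.76(T − 39.1) = 0
(574.08 + 320.76) T = 574.08*253 + 320.76*39.1
T ≈ 176.33 °C

T_f ≈ 176.3 °C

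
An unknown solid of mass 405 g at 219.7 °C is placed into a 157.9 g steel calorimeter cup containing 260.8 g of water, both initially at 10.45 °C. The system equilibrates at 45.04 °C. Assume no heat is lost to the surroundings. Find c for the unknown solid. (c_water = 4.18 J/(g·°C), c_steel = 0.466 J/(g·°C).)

c ≈ 0.569 J/(g·°C)

Energy conservation, ΣQ = 0:
405×c×(45.04 − 219.7) + 260.8×4.18×(45.04 − 10.45) + 157.9×0.466×(45.04 − 10.45) = 0
-70737 c = -40253
c = -40253/-70737 ≈ 0.5691 J/(g·°C)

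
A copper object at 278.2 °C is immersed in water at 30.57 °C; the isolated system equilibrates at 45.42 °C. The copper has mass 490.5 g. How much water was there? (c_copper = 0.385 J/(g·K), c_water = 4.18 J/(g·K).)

Conservation of energy gives ΣQ = 0:
490.5×0.385×(45.42 − 278.2) + m×4.18×(45.42 − 30.57) = 0
62.07 m = 43959
m = 43959/62.07 ≈ 708.2 g

m ≈ 708 g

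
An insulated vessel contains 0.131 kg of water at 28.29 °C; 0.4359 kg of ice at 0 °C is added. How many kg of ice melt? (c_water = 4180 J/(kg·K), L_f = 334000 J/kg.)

m_melted ≈ 0.0464 kg

Water can give up m c ΔT = 0.131×4180×28.29 = 15491 J before reaching 0 °C.
Melting all 0.4359 kg of ice would need 0.4359×334000 = 145591 J.
15491 J < 145591 J, so only part of the ice melts and the system sits at 0 °C.
m_melt = 15491 / L_f = 0.04638 kg.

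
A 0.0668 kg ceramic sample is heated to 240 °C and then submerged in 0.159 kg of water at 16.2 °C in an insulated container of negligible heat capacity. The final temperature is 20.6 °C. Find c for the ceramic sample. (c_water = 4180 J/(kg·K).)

c ≈ 200 J/(kg·K)

m_s c (T_s − T_f) = m_water c_water (T_f − T_0):
0.0668×c×(240 − 20.6) = 0.159×4180×(20.6 − 16.2)
14.66 c = 2924.3  ⇒  c ≈ 199.5 J/(kg·K)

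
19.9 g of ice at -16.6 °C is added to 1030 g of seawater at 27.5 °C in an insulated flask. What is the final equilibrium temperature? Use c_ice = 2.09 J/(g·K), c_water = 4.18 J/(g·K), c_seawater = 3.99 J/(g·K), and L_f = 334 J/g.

T_f ≈ 25.2 °C

Energy conservation, ΣQ = 0:
warm ice to 0 °C: 19.9·2.09·(0 − (-16.6)) = 690.41
  melt ice: 19.9·334 = 6646.6
  meltwater 0→T: 19.9·4.18·T = 83.18 T
  seawater: 4109.7(T − 27.5)
4192.9 T = 113017 − 7337 = 105680
T ≈ 25.20 °C — above 0 °C, consistent with complete melting.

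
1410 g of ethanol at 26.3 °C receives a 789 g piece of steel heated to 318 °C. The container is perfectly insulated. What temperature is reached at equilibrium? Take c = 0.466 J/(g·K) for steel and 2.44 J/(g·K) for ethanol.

T_f ≈ 54.5 °C

Conservation of energy gives ΣQ = 0:
789*0.466*(T − 318) + 1410*2.44*(T − 26.3) = 0
367.67(T − 318) + 3440.4(T − 26.3) = 0
(367.67 + 3440.4) T = 367.67*318 + 3440.4*26.3
T = 207403 / 3808.1 = 54.5 °C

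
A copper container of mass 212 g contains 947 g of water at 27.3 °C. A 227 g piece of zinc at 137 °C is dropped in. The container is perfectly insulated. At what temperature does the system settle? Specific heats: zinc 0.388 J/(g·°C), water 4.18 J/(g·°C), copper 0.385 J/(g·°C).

Net heat exchanged in the isolated system is zero:
227·0.388·(T − 137) + 947·4.18·(T − 27.3) + 212·0.385·(T − 27.3) = 0
(88.08 + 3958.5 + 81.62) T = 88.08·137 + 3958.5·27.3 + 81.62·27.3
T = 122361 / 4128.2 = 29.6 °C

T_f ≈ 29.6 °C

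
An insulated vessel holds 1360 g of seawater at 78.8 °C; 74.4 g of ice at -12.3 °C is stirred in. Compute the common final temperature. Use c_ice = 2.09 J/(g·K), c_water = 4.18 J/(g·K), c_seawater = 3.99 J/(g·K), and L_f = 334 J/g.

T_f ≈ 69.9 °C

Energy conservation, ΣQ = 0:
warm ice to 0 °C: 74.4·2.09·(0 − (-12.3)) = 1912.6
  melt ice: 74.4·334 = 24850
  warm the meltwater: 310.99 T
  seawater: 5426.4(T − 78.8)
5737.4 T = 427600 − 26762 = 400838
T ≈ 69.86 °C — above 0 °C, consistent with complete melting.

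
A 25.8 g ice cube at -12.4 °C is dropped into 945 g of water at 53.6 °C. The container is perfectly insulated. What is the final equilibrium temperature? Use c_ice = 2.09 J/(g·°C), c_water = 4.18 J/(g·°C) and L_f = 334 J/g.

Sum of m c ΔT and latent-heat terms is zero:
warm ice to 0 °C: 25.8·2.09·(0 − (-12.4)) = 668.63
  fusion: m_ice L_f = 25.8·334 = 8617.2
  meltwater 0→T: 25.8·4.18·T = 107.84 T
  water cools: 945·4.18·(T − 53.6) = 3950.1(T − 53.6)
4057.9 T = 211725 − 9285.8 = 202440
T ≈ 49.89 °C (positive, so assuming full melt was valid).

T_f ≈ 49.9 °C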